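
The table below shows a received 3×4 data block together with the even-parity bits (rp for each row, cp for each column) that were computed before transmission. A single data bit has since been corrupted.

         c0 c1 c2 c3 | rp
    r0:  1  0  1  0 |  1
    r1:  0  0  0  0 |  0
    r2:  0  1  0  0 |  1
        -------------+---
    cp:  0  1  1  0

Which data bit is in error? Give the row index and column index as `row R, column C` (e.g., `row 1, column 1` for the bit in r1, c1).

row 0, column 0

Recompute each row's even parity and compare to rp:
  r0: data parity 0, sent rp 1 → mismatch
  r1: data parity 0, sent rp 0 → ok
  r2: data parity 1, sent rp 1 → ok
Recompute each column's even parity and compare to cp:
  c0: data parity 1, sent cp 0 → mismatch
  c1: data parity 1, sent cp 1 → ok
  c2: data parity 1, sent cp 1 → ok
  c3: data parity 0, sent cp 0 → ok
Exactly one row (r0) and one column (c0) fail → the flipped bit is at their intersection.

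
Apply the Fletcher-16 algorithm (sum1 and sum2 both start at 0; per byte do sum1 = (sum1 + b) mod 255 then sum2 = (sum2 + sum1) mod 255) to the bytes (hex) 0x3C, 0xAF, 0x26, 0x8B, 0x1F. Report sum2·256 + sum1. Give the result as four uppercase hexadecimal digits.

94BC

Running sums (mod 255):
  after byte 0 (0x3C): sum1=60, sum2=60
  after byte 1 (0xAF): sum1=235, sum2=40
  after byte 2 (0x26): sum1=18, sum2=58
  after byte 3 (0x8B): sum1=157, sum2=215
  after byte 4 (0x1F): sum1=188, sum2=148
Checksum = sum2·256 + sum1 = 148·256 + 188 = 38076 = 0x94BC.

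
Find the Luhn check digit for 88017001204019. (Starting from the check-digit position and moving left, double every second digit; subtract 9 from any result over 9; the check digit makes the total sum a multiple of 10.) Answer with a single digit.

8

Partial digits right→left: 9 1 0 4 0 2 1 0 0 7 1 0 8 8
Double every second digit counting from the check-digit position (so the 1st, 3rd, 5th, ... of the partial from the right).
  doubled (with −9 where >9): 9 0 0 2 0 2 7 → sum 20
  kept as-is: 1 4 2 0 7 0 8 → sum 22
Total = 20 + 22 = 42.
Check digit = (10 − (42 mod 10)) mod 10 = 8.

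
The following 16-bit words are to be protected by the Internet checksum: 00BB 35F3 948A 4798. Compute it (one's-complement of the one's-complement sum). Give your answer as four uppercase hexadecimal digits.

ED2E

One's-complement addition (fold any carry out of bit 15 back into bit 0):
  0x00BB + 0x35F3 = 0x036AE
  0x36AE + 0x948A = 0x0CB38
  0xCB38 + 0x4798 = 0x112D0 → wrap carry → 0x12D1
One's-complement sum = 0x12D1.
Checksum = ~0x12D1 & 0xFFFF = 0xED2E.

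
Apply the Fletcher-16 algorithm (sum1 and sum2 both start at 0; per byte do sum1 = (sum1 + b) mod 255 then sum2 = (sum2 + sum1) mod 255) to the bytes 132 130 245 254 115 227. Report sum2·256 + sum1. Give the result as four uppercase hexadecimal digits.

Running sums (mod 255):
  after byte 0 (132): sum1=132, sum2=132
  after byte 1 (130): sum1=7, sum2=139
  after byte 2 (245): sum1=252, sum2=136
  after byte 3 (254): sum1=251, sum2=132
  after byte 4 (115): sum1=111, sum2=243
  after byte 5 (227): sum1=83, sum2=71
Checksum = sum2·256 + sum1 = 71·256 + 83 = 18259 = 0x4753.

4753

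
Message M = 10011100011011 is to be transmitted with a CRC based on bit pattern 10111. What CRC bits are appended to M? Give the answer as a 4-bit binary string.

Append 4 zeros: 100111000110110000. Divide by 10111 (XOR where the leading bit is 1):
  pos 0: 10011 XOR 10111 = 00100
  pos 2: 10010 XOR 10111 = 00101
  pos 4: 10100 XOR 10111 = 00011
  pos 7: 11110 XOR 10111 = 01001
  pos 8: 10011 XOR 10111 = 00100
  pos 10: 10010 XOR 10111 = 00101
  pos 12: 10100 XOR 10111 = 00011
Remainder (last 4 bits) = 0110. This is the CRC / FCS.

0110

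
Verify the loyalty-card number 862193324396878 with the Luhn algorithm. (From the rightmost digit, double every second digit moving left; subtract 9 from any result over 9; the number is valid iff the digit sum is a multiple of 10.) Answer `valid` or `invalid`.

valid

From the right, keep odd positions and double even positions (subtract 9 from any doubled value over 9):
  doubled (positions 2,4,...): 5 3 6 4 6 2 3 → sum 29
  kept (positions 1,3,...): 8 8 9 4 3 9 2 8 → sum 51
Total = 80.
80 mod 10 = 0, so the number is valid.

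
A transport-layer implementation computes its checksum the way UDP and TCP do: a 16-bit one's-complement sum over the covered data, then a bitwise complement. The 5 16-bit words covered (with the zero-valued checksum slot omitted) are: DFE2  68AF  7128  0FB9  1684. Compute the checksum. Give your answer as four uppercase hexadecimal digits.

One's-complement addition (fold any carry out of bit 15 back into bit 0):
  0xDFE2 + 0x68AF = 0x14891 → wrap carry → 0x4892
  0x4892 + 0x7128 = 0x0B9BA
  0xB9BA + 0x0FB9 = 0x0C973
  0xC973 + 0x1684 = 0x0DFF7
One's-complement sum = 0xDFF7.
Checksum = ~0xDFF7 & 0xFFFF = 0x2008.

2008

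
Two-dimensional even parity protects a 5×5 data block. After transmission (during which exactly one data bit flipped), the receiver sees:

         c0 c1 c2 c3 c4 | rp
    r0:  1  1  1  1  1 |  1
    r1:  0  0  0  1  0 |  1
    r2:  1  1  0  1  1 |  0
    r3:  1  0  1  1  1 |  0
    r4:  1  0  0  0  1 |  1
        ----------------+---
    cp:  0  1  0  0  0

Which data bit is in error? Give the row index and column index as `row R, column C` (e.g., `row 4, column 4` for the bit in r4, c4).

row 4, column 1

Recompute each row's even parity and compare to rp:
  r0: data parity 1, sent rp 1 → ok
  r1: data parity 1, sent rp 1 → ok
  r2: data parity 0, sent rp 0 → ok
  r3: data parity 0, sent rp 0 → ok
  r4: data parity 0, sent rp 1 → mismatch
Recompute each column's even parity and compare to cp:
  c0: data parity 0, sent cp 0 → ok
  c1: data parity 0, sent cp 1 → mismatch
  c2: data parity 0, sent cp 0 → ok
  c3: data parity 0, sent cp 0 → ok
  c4: data parity 0, sent cp 0 → ok
Exactly one row (r4) and one column (c1) fail → the flipped bit is at their intersection.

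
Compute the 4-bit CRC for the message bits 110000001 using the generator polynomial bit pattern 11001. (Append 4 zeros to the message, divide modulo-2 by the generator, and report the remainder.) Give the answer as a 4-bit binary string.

Append 4 zeros: 1100000010000. Divide by 11001 (XOR where the leading bit is 1):
  pos 0: 11000 XOR 11001 = 00001
  pos 4: 10001 XOR 11001 = 01000
  pos 5: 10000 XOR 11001 = 01001
  pos 6: 10010 XOR 11001 = 01011
  pos 7: 10110 XOR 11001 = 01111
  pos 8: 11110 XOR 11001 = 00111
Remainder (last 4 bits) = 0111. This is the CRC / FCS.

0111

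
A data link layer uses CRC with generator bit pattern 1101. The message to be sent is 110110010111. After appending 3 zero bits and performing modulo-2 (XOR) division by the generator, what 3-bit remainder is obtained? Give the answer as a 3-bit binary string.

Append 3 zeros: 110110010111000. Divide by 1101 (XOR where the leading bit is 1):
  pos 0: 1101 XOR 1101 = 0000
  pos 4: 1001 XOR 1101 = 0100
  pos 5: 1000 XOR 1101 = 0101
  pos 6: 1011 XOR 1101 = 0110
  pos 7: 1101 XOR 1101 = 0000
  pos 11: 1000 XOR 1101 = 0101
Remainder (last 3 bits) = 101. This is the CRC / FCS.

101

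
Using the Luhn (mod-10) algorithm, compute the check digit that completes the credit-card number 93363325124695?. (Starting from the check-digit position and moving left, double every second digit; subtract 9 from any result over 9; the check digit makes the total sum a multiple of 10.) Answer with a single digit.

Partial digits right→left: 5 9 6 4 2 1 5 2 3 3 6 3 3 9
Double every second digit counting from the check-digit position (so the 1st, 3rd, 5th, ... of the partial from the right).
  doubled (with −9 where >9): 1 3 4 1 6 3 6 → sum 24
  kept as-is: 9 4 1 2 3 3 9 → sum 31
Total = 24 + 31 = 55.
Check digit = (10 − (55 mod 10)) mod 10 = 5.

5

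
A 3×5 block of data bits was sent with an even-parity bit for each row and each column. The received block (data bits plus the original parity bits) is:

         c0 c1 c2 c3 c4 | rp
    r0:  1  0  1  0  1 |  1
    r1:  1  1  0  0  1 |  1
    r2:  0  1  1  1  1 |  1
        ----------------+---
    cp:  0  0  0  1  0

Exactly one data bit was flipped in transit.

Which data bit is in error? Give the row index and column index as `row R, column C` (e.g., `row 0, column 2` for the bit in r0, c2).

Recompute each row's even parity and compare to rp:
  r0: data parity 1, sent rp 1 → ok
  r1: data parity 1, sent rp 1 → ok
  r2: data parity 0, sent rp 1 → mismatch
Recompute each column's even parity and compare to cp:
  c0: data parity 0, sent cp 0 → ok
  c1: data parity 0, sent cp 0 → ok
  c2: data parity 0, sent cp 0 → ok
  c3: data parity 1, sent cp 1 → ok
  c4: data parity 1, sent cp 0 → mismatch
Exactly one row (r2) and one column (c4) fail → the flipped bit is at their intersection.

row 2, column 4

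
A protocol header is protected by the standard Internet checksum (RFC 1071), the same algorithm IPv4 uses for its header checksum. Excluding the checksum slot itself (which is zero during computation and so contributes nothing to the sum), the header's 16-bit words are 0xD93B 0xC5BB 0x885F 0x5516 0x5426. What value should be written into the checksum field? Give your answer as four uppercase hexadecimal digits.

2F6C

One's-complement addition (fold any carry out of bit 15 back into bit 0):
  0xD93B + 0xC5BB = 0x19EF6 → wrap carry → 0x9EF7
  0x9EF7 + 0x885F = 0x12756 → wrap carry → 0x2757
  0x2757 + 0x5516 = 0x07C6D
  0x7C6D + 0x5426 = 0x0D093
One's-complement sum = 0xD093.
Checksum = ~0xD093 & 0xFFFF = 0x2F6C.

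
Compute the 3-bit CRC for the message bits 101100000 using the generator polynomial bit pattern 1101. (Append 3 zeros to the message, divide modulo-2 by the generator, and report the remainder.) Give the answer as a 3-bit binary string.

Append 3 zeros: 101100000000. Divide by 1101 (XOR where the leading bit is 1):
  pos 0: 1011 XOR 1101 = 0110
  pos 1: 1100 XOR 1101 = 0001
  pos 4: 1000 XOR 1101 = 0101
  pos 5: 1010 XOR 1101 = 0111
  pos 6: 1110 XOR 1101 = 0011
  pos 8: 1100 XOR 1101 = 0001
Remainder (last 3 bits) = 001. This is the CRC / FCS.

001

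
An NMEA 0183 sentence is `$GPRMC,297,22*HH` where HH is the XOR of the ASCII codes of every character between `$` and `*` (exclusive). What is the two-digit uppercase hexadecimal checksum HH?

XOR the ASCII codes of the payload characters:
  'G' = 0x47 → acc = 0x47
  'P' = 0x50 → acc = 0x17
  'R' = 0x52 → acc = 0x45
  'M' = 0x4D → acc = 0x08
  'C' = 0x43 → acc = 0x4B
  ',' = 0x2C → acc = 0x67
  '2' = 0x32 → acc = 0x55
  '9' = 0x39 → acc = 0x6C
  '7' = 0x37 → acc = 0x5B
  ',' = 0x2C → acc = 0x77
  '2' = 0x32 → acc = 0x45
  '2' = 0x32 → acc = 0x77
Checksum = 0x77.

77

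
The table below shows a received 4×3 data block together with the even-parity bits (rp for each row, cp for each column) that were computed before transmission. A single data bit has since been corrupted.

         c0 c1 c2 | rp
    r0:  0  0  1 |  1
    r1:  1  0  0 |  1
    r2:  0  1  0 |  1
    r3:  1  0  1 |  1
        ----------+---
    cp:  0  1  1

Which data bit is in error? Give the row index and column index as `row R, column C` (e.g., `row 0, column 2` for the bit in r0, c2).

row 3, column 2

Recompute each row's even parity and compare to rp:
  r0: data parity 1, sent rp 1 → ok
  r1: data parity 1, sent rp 1 → ok
  r2: data parity 1, sent rp 1 → ok
  r3: data parity 0, sent rp 1 → mismatch
Recompute each column's even parity and compare to cp:
  c0: data parity 0, sent cp 0 → ok
  c1: data parity 1, sent cp 1 → ok
  c2: data parity 0, sent cp 1 → mismatch
Exactly one row (r3) and one column (c2) fail → the flipped bit is at their intersection.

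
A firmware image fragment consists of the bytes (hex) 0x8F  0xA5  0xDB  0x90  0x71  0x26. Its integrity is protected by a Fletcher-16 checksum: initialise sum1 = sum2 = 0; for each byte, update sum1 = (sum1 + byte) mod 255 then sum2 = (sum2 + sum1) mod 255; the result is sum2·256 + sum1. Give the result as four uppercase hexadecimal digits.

Running sums (mod 255):
  after byte 0 (0x8F): sum1=143, sum2=143
  after byte 1 (0xA5): sum1=53, sum2=196
  after byte 2 (0xDB): sum1=17, sum2=213
  after byte 3 (0x90): sum1=161, sum2=119
  after byte 4 (0x71): sum1=19, sum2=138
  after byte 5 (0x26): sum1=57, sum2=195
Checksum = sum2·256 + sum1 = 195·256 + 57 = 49977 = 0xC339.

C339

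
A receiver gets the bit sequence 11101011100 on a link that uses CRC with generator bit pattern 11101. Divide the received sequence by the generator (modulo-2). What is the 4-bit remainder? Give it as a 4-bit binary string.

Modulo-2 division of 11101011100 by 11101:
  pos 0: 11101 XOR 11101 = 00000
  pos 6: 11100 XOR 11101 = 00001
Remainder = 0001 (nonzero — an error is detected).

0001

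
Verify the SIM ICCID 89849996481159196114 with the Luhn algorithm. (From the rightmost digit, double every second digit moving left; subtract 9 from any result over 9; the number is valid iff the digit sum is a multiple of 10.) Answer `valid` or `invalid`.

valid

From the right, keep odd positions and double even positions (subtract 9 from any doubled value over 9):
  doubled (positions 2,4,...): 2 3 2 1 2 8 9 9 7 7 → sum 50
  kept (positions 1,3,...): 4 1 9 9 1 8 6 9 4 9 → sum 60
Total = 110.
110 mod 10 = 0, so the number is valid.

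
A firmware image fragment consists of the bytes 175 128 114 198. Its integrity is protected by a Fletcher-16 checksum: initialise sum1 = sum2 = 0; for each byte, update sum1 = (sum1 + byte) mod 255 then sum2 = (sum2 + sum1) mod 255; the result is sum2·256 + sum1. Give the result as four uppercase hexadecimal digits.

EB69

Running sums (mod 255):
  after byte 0 (175): sum1=175, sum2=175
  after byte 1 (128): sum1=48, sum2=223
  after byte 2 (114): sum1=162, sum2=130
  after byte 3 (198): sum1=105, sum2=235
Checksum = sum2·256 + sum1 = 235·256 + 105 = 60265 = 0xEB69.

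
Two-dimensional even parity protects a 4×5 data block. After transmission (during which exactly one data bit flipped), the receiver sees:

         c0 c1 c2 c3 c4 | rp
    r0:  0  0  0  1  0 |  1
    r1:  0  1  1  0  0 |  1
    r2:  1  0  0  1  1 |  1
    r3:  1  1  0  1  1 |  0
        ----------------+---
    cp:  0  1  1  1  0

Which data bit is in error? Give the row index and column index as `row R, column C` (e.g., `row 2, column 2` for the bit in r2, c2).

Recompute each row's even parity and compare to rp:
  r0: data parity 1, sent rp 1 → ok
  r1: data parity 0, sent rp 1 → mismatch
  r2: data parity 1, sent rp 1 → ok
  r3: data parity 0, sent rp 0 → ok
Recompute each column's even parity and compare to cp:
  c0: data parity 0, sent cp 0 → ok
  c1: data parity 0, sent cp 1 → mismatch
  c2: data parity 1, sent cp 1 → ok
  c3: data parity 1, sent cp 1 → ok
  c4: data parity 0, sent cp 0 → ok
Exactly one row (r1) and one column (c1) fail → the flipped bit is at their intersection.

row 1, column 1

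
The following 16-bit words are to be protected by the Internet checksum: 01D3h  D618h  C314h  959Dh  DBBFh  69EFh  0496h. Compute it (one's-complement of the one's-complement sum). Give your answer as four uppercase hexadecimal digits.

851C

One's-complement addition (fold any carry out of bit 15 back into bit 0):
  0x01D3 + 0xD618 = 0x0D7EB
  0xD7EB + 0xC314 = 0x19AFF → wrap carry → 0x9B00
  0x9B00 + 0x959D = 0x1309D → wrap carry → 0x309E
  0x309E + 0xDBBF = 0x10C5D → wrap carry → 0x0C5E
  0x0C5E + 0x69EF = 0x0764D
  0x764D + 0x0496 = 0x07AE3
One's-complement sum = 0x7AE3.
Checksum = ~0x7AE3 & 0xFFFF = 0x851C.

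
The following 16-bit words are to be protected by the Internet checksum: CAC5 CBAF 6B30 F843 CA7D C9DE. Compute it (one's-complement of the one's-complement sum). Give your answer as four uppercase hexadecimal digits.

One's-complement addition (fold any carry out of bit 15 back into bit 0):
  0xCAC5 + 0xCBAF = 0x19674 → wrap carry → 0x9675
  0x9675 + 0x6B30 = 0x101A5 → wrap carry → 0x01A6
  0x01A6 + 0xF843 = 0x0F9E9
  0xF9E9 + 0xCA7D = 0x1C466 → wrap carry → 0xC467
  0xC467 + 0xC9DE = 0x18E45 → wrap carry → 0x8E46
One's-complement sum = 0x8E46.
Checksum = ~0x8E46 & 0xFFFF = 0x71B9.

71B9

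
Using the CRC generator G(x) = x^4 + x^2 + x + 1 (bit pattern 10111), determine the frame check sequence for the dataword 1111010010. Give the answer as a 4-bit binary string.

0110

Append 4 zeros: 11110100100000. Divide by 10111 (XOR where the leading bit is 1):
  pos 0: 11110 XOR 10111 = 01001
  pos 1: 10011 XOR 10111 = 00100
  pos 3: 10000 XOR 10111 = 00111
  pos 5: 11110 XOR 10111 = 01001
  pos 6: 10010 XOR 10111 = 00101
  pos 8: 10100 XOR 10111 = 00011
Remainder (last 4 bits) = 0110. This is the CRC / FCS.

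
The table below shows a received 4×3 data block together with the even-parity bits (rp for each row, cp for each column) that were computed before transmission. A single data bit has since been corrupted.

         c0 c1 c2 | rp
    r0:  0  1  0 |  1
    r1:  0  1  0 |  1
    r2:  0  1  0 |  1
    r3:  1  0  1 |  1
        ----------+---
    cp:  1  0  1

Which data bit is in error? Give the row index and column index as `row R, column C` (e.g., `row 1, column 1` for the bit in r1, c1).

row 3, column 1

Recompute each row's even parity and compare to rp:
  r0: data parity 1, sent rp 1 → ok
  r1: data parity 1, sent rp 1 → ok
  r2: data parity 1, sent rp 1 → ok
  r3: data parity 0, sent rp 1 → mismatch
Recompute each column's even parity and compare to cp:
  c0: data parity 1, sent cp 1 → ok
  c1: data parity 1, sent cp 0 → mismatch
  c2: data parity 1, sent cp 1 → ok
Exactly one row (r3) and one column (c1) fail → the flipped bit is at their intersection.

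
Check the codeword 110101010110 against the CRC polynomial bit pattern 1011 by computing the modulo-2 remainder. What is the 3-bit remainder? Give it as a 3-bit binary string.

010

Modulo-2 division of 110101010110 by 1011:
  pos 0: 1101 XOR 1011 = 0110
  pos 1: 1100 XOR 1011 = 0111
  pos 2: 1111 XOR 1011 = 0100
  pos 3: 1000 XOR 1011 = 0011
  pos 5: 1110 XOR 1011 = 0101
  pos 6: 1011 XOR 1011 = 0000
Remainder = 010 (nonzero — an error is detected).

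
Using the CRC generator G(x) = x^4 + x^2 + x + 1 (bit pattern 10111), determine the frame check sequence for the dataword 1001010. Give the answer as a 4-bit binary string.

Append 4 zeros: 10010100000. Divide by 10111 (XOR where the leading bit is 1):
  pos 0: 10010 XOR 10111 = 00101
  pos 2: 10110 XOR 10111 = 00001
  pos 6: 10000 XOR 10111 = 00111
Remainder (last 4 bits) = 0111. This is the CRC / FCS.

0111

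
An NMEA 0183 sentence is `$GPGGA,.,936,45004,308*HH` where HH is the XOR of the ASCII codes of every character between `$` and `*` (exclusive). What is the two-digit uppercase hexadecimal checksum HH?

4A

XOR the ASCII codes of the payload characters:
  'G' = 0x47 → acc = 0x47
  'P' = 0x50 → acc = 0x17
  'G' = 0x47 → acc = 0x50
  'G' = 0x47 → acc = 0x17
  'A' = 0x41 → acc = 0x56
  ',' = 0x2C → acc = 0x7A
  '.' = 0x2E → acc = 0x54
  ',' = 0x2C → acc = 0x78
  '9' = 0x39 → acc = 0x41
  '3' = 0x33 → acc = 0x72
  '6' = 0x36 → acc = 0x44
  ',' = 0x2C → acc = 0x68
  '4' = 0x34 → acc = 0x5C
  '5' = 0x35 → acc = 0x69
  '0' = 0x30 → acc = 0x59
  '0' = 0x30 → acc = 0x69
  '4' = 0x34 → acc = 0x5D
  ',' = 0x2C → acc = 0x71
  '3' = 0x33 → acc = 0x42
  '0' = 0x30 → acc = 0x72
  '8' = 0x38 → acc = 0x4A
Checksum = 0x4A.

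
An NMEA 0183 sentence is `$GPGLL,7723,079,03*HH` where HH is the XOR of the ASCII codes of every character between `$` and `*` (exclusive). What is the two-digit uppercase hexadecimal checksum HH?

40

XOR the ASCII codes of the payload characters:
  'G' = 0x47 → acc = 0x47
  'P' = 0x50 → acc = 0x17
  'G' = 0x47 → acc = 0x50
  'L' = 0x4C → acc = 0x1C
  'L' = 0x4C → acc = 0x50
  ',' = 0x2C → acc = 0x7C
  '7' = 0x37 → acc = 0x4B
  '7' = 0x37 → acc = 0x7C
  '2' = 0x32 → acc = 0x4E
  '3' = 0x33 → acc = 0x7D
  ',' = 0x2C → acc = 0x51
  '0' = 0x30 → acc = 0x61
  '7' = 0x37 → acc = 0x56
  '9' = 0x39 → acc = 0x6F
  ',' = 0x2C → acc = 0x43
  '0' = 0x30 → acc = 0x73
  '3' = 0x33 → acc = 0x40
Checksum = 0x40.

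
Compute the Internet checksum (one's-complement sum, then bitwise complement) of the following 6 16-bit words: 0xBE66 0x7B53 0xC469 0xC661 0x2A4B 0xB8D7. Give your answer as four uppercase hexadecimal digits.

5857

One's-complement addition (fold any carry out of bit 15 back into bit 0):
  0xBE66 + 0x7B53 = 0x139B9 → wrap carry → 0x39BA
  0x39BA + 0xC469 = 0x0FE23
  0xFE23 + 0xC661 = 0x1C484 → wrap carry → 0xC485
  0xC485 + 0x2A4B = 0x0EED0
  0xEED0 + 0xB8D7 = 0x1A7A7 → wrap carry → 0xA7A8
One's-complement sum = 0xA7A8.
Checksum = ~0xA7A8 & 0xFFFF = 0x5857.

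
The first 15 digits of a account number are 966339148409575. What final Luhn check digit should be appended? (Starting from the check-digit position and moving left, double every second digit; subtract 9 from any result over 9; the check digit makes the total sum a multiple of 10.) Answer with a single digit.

Partial digits right→left: 5 7 5 9 0 4 8 4 1 9 3 3 6 6 9
Double every second digit counting from the check-digit position (so the 1st, 3rd, 5th, ... of the partial from the right).
  doubled (with −9 where >9): 1 1 0 7 2 6 3 9 → sum 29
  kept as-is: 7 9 4 4 9 3 6 → sum 42
Total = 29 + 42 = 71.
Check digit = (10 − (71 mod 10)) mod 10 = 9.

9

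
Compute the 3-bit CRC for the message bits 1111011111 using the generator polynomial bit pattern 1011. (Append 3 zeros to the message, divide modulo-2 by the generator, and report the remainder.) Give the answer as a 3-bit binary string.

Append 3 zeros: 1111011111000. Divide by 1011 (XOR where the leading bit is 1):
  pos 0: 1111 XOR 1011 = 0100
  pos 1: 1000 XOR 1011 = 0011
  pos 3: 1111 XOR 1011 = 0100
  pos 4: 1001 XOR 1011 = 0010
  pos 6: 1011 XOR 1011 = 0000
Remainder (last 3 bits) = 000. This is the CRC / FCS.

000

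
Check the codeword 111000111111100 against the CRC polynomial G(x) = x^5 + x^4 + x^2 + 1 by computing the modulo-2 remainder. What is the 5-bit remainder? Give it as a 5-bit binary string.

00000

Modulo-2 division of 111000111111100 by 110101:
  pos 0: 111000 XOR 110101 = 001101
  pos 2: 110111 XOR 110101 = 000010
  pos 6: 101111 XOR 110101 = 011010
  pos 7: 110101 XOR 110101 = 000000
Remainder = 00000 (zero — the frame passes the CRC check).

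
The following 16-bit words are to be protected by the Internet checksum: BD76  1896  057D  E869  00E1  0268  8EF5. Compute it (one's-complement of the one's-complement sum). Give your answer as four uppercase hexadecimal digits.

A9CD

One's-complement addition (fold any carry out of bit 15 back into bit 0):
  0xBD76 + 0x1896 = 0x0D60C
  0xD60C + 0x057D = 0x0DB89
  0xDB89 + 0xE869 = 0x1C3F2 → wrap carry → 0xC3F3
  0xC3F3 + 0x00E1 = 0x0C4D4
  0xC4D4 + 0x0268 = 0x0C73C
  0xC73C + 0x8EF5 = 0x15631 → wrap carry → 0x5632
One's-complement sum = 0x5632.
Checksum = ~0x5632 & 0xFFFF = 0xA9CD.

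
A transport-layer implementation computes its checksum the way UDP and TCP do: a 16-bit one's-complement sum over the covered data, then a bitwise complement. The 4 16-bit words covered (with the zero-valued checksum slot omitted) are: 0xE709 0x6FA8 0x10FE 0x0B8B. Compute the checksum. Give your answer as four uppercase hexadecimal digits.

One's-complement addition (fold any carry out of bit 15 back into bit 0):
  0xE709 + 0x6FA8 = 0x156B1 → wrap carry → 0x56B2
  0x56B2 + 0x10FE = 0x067B0
  0x67B0 + 0x0B8B = 0x0733B
One's-complement sum = 0x733B.
Checksum = ~0x733B & 0xFFFF = 0x8CC4.

8CC4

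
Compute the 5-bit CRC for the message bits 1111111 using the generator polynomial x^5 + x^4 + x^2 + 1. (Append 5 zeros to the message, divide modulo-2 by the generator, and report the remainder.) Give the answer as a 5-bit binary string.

Append 5 zeros: 111111100000. Divide by 110101 (XOR where the leading bit is 1):
  pos 0: 111111 XOR 110101 = 001010
  pos 2: 101010 XOR 110101 = 011111
  pos 3: 111110 XOR 110101 = 001011
  pos 5: 101100 XOR 110101 = 011001
  pos 6: 110010 XOR 110101 = 000111
Remainder (last 5 bits) = 00111. This is the CRC / FCS.

00111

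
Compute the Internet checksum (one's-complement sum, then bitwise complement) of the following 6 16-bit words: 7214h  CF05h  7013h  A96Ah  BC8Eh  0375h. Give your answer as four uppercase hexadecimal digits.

One's-complement addition (fold any carry out of bit 15 back into bit 0):
  0x7214 + 0xCF05 = 0x14119 → wrap carry → 0x411A
  0x411A + 0x7013 = 0x0B12D
  0xB12D + 0xA96A = 0x15A97 → wrap carry → 0x5A98
  0x5A98 + 0xBC8E = 0x11726 → wrap carry → 0x1727
  0x1727 + 0x0375 = 0x01A9C
One's-complement sum = 0x1A9C.
Checksum = ~0x1A9C & 0xFFFF = 0xE563.

E563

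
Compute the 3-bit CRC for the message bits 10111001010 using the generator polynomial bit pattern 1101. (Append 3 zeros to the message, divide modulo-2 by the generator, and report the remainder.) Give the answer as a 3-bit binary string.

Append 3 zeros: 10111001010000. Divide by 1101 (XOR where the leading bit is 1):
  pos 0: 1011 XOR 1101 = 0110
  pos 1: 1101 XOR 1101 = 0000
  pos 7: 1010 XOR 1101 = 0111
  pos 8: 1110 XOR 1101 = 0011
  pos 10: 1100 XOR 1101 = 0001
Remainder (last 3 bits) = 001. This is the CRC / FCS.

001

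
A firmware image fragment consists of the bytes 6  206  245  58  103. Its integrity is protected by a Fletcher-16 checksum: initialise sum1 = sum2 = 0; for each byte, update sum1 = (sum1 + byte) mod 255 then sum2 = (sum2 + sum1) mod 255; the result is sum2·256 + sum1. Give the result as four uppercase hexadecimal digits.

176C

Running sums (mod 255):
  after byte 0 (6): sum1=6, sum2=6
  after byte 1 (206): sum1=212, sum2=218
  after byte 2 (245): sum1=202, sum2=165
  after byte 3 (58): sum1=5, sum2=170
  after byte 4 (103): sum1=108, sum2=23
Checksum = sum2·256 + sum1 = 23·256 + 108 = 5996 = 0x176C.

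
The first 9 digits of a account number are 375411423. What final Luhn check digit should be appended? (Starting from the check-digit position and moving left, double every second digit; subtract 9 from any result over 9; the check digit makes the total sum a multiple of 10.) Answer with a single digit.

Partial digits right→left: 3 2 4 1 1 4 5 7 3
Double every second digit counting from the check-digit position (so the 1st, 3rd, 5th, ... of the partial from the right).
  doubled (with −9 where >9): 6 8 2 1 6 → sum 23
  kept as-is: 2 1 4 7 → sum 14
Total = 23 + 14 = 37.
Check digit = (10 − (37 mod 10)) mod 10 = 3.

3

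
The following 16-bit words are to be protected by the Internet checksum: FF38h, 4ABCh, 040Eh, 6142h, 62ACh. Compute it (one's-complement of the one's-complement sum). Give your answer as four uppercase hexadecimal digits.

One's-complement addition (fold any carry out of bit 15 back into bit 0):
  0xFF38 + 0x4ABC = 0x149F4 → wrap carry → 0x49F5
  0x49F5 + 0x040E = 0x04E03
  0x4E03 + 0x6142 = 0x0AF45
  0xAF45 + 0x62AC = 0x111F1 → wrap carry → 0x11F2
One's-complement sum = 0x11F2.
Checksum = ~0x11F2 & 0xFFFF = 0xEE0D.

EE0D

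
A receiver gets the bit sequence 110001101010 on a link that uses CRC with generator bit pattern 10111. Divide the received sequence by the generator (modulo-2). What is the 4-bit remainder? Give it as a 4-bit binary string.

0000

Modulo-2 division of 110001101010 by 10111:
  pos 0: 11000 XOR 10111 = 01111
  pos 1: 11111 XOR 10111 = 01000
  pos 2: 10001 XOR 10111 = 00110
  pos 4: 11001 XOR 10111 = 01110
  pos 5: 11100 XOR 10111 = 01011
  pos 6: 10111 XOR 10111 = 00000
Remainder = 0000 (zero — the frame passes the CRC check).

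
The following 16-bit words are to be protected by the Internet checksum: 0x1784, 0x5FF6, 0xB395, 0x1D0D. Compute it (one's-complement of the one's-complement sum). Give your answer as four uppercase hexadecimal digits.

B7E2

One's-complement addition (fold any carry out of bit 15 back into bit 0):
  0x1784 + 0x5FF6 = 0x0777A
  0x777A + 0xB395 = 0x12B0F → wrap carry → 0x2B10
  0x2B10 + 0x1D0D = 0x0481D
One's-complement sum = 0x481D.
Checksum = ~0x481D & 0xFFFF = 0xB7E2.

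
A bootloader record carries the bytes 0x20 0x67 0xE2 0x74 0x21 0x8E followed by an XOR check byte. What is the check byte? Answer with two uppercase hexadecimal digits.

XOR the bytes together:
  start with 0x20
  0x20 ⊕ 0x67 = 0x47
  0x47 ⊕ 0xE2 = 0xA5
  0xA5 ⊕ 0x74 = 0xD1
  0xD1 ⊕ 0x21 = 0xF0
  0xF0 ⊕ 0x8E = 0x7E

7E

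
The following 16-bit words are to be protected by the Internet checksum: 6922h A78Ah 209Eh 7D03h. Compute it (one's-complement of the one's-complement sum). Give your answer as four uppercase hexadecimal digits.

One's-complement addition (fold any carry out of bit 15 back into bit 0):
  0x6922 + 0xA78A = 0x110AC → wrap carry → 0x10AD
  0x10AD + 0x209E = 0x0314B
  0x314B + 0x7D03 = 0x0AE4E
One's-complement sum = 0xAE4E.
Checksum = ~0xAE4E & 0xFFFF = 0x51B1.

51B1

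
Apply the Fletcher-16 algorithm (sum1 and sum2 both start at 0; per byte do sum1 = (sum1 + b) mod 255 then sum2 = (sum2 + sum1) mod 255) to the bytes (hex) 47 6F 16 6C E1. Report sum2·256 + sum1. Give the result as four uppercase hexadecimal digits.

1F1B

Running sums (mod 255):
  after byte 0 (47): sum1=71, sum2=71
  after byte 1 (6F): sum1=182, sum2=253
  after byte 2 (16): sum1=204, sum2=202
  after byte 3 (6C): sum1=57, sum2=4
  after byte 4 (E1): sum1=27, sum2=31
Checksum = sum2·256 + sum1 = 31·256 + 27 = 7963 = 0x1F1B.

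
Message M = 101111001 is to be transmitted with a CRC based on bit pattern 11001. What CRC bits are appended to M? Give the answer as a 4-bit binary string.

1100

Append 4 zeros: 1011110010000. Divide by 11001 (XOR where the leading bit is 1):
  pos 0: 10111 XOR 11001 = 01110
  pos 1: 11101 XOR 11001 = 00100
  pos 3: 10000 XOR 11001 = 01001
  pos 4: 10011 XOR 11001 = 01010
  pos 5: 10100 XOR 11001 = 01101
  pos 6: 11010 XOR 11001 = 00011
Remainder (last 4 bits) = 1100. This is the CRC / FCS.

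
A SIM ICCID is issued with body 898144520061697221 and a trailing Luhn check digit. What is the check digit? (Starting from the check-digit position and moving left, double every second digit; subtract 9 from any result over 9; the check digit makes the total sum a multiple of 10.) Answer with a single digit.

Partial digits right→left: 1 2 2 7 9 6 1 6 0 0 2 5 4 4 1 8 9 8
Double every second digit counting from the check-digit position (so the 1st, 3rd, 5th, ... of the partial from the right).
  doubled (with −9 where >9): 2 4 9 2 0 4 8 2 9 → sum 40
  kept as-is: 2 7 6 6 0 5 4 8 8 → sum 46
Total = 40 + 46 = 86.
Check digit = (10 − (86 mod 10)) mod 10 = 4.

4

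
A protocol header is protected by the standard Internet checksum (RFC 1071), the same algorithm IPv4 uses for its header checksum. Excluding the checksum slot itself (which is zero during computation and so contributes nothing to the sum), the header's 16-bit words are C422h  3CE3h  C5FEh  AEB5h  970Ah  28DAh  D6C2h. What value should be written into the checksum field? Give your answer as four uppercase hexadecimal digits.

F39D

One's-complement addition (fold any carry out of bit 15 back into bit 0):
  0xC422 + 0x3CE3 = 0x10105 → wrap carry → 0x0106
  0x0106 + 0xC5FE = 0x0C704
  0xC704 + 0xAEB5 = 0x175B9 → wrap carry → 0x75BA
  0x75BA + 0x970A = 0x10CC4 → wrap carry → 0x0CC5
  0x0CC5 + 0x28DA = 0x0359F
  0x359F + 0xD6C2 = 0x10C61 → wrap carry → 0x0C62
One's-complement sum = 0x0C62.
Checksum = ~0x0C62 & 0xFFFF = 0xF39D.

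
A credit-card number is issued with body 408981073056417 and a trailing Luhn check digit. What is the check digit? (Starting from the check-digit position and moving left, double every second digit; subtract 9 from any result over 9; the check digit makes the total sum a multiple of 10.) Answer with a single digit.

4

Partial digits right→left: 7 1 4 6 5 0 3 7 0 1 8 9 8 0 4
Double every second digit counting from the check-digit position (so the 1st, 3rd, 5th, ... of the partial from the right).
  doubled (with −9 where >9): 5 8 1 6 0 7 7 8 → sum 42
  kept as-is: 1 6 0 7 1 9 0 → sum 24
Total = 42 + 24 = 66.
Check digit = (10 − (66 mod 10)) mod 10 = 4.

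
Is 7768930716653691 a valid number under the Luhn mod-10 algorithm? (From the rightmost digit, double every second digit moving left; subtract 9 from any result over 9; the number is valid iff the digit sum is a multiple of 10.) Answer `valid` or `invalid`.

From the right, keep odd positions and double even positions (subtract 9 from any doubled value over 9):
  doubled (positions 2,4,...): 9 6 3 2 0 9 3 5 → sum 37
  kept (positions 1,3,...): 1 6 5 6 7 3 8 7 → sum 43
Total = 80.
80 mod 10 = 0, so the number is valid.

valid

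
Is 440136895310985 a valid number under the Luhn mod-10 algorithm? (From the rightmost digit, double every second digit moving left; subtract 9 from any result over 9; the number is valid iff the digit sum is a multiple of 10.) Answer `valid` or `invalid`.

valid

From the right, keep odd positions and double even positions (subtract 9 from any doubled value over 9):
  doubled (positions 2,4,...): 7 0 6 9 3 2 8 → sum 35
  kept (positions 1,3,...): 5 9 1 5 8 3 0 4 → sum 35
Total = 70.
70 mod 10 = 0, so the number is valid.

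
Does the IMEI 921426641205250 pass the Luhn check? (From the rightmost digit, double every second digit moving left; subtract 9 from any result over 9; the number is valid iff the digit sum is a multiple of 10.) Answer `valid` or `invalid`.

valid

From the right, keep odd positions and double even positions (subtract 9 from any doubled value over 9):
  doubled (positions 2,4,...): 1 1 4 8 3 8 4 → sum 29
  kept (positions 1,3,...): 0 2 0 1 6 2 1 9 → sum 21
Total = 50.
50 mod 10 = 0, so the number is valid.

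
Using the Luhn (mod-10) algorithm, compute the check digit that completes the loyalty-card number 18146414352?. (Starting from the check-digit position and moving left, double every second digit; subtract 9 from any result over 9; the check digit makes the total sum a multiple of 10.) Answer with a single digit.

Partial digits right→left: 2 5 3 4 1 4 6 4 1 8 1
Double every second digit counting from the check-digit position (so the 1st, 3rd, 5th, ... of the partial from the right).
  doubled (with −9 where >9): 4 6 2 3 2 2 → sum 19
  kept as-is: 5 4 4 4 8 → sum 25
Total = 19 + 25 = 44.
Check digit = (10 − (44 mod 10)) mod 10 = 6.

6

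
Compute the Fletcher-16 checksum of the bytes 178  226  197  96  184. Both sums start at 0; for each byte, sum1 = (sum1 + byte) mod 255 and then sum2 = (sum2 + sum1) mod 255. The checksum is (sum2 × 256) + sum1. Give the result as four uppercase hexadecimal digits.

Running sums (mod 255):
  after byte 0 (178): sum1=178, sum2=178
  after byte 1 (226): sum1=149, sum2=72
  after byte 2 (197): sum1=91, sum2=163
  after byte 3 (96): sum1=187, sum2=95
  after byte 4 (184): sum1=116, sum2=211
Checksum = sum2·256 + sum1 = 211·256 + 116 = 54132 = 0xD374.

D374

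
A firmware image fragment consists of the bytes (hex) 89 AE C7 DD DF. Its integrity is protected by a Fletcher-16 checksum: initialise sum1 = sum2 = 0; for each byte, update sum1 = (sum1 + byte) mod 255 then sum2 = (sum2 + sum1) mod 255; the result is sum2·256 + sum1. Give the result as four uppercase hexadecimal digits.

Running sums (mod 255):
  after byte 0 (89): sum1=137, sum2=137
  after byte 1 (AE): sum1=56, sum2=193
  after byte 2 (C7): sum1=0, sum2=193
  after byte 3 (DD): sum1=221, sum2=159
  after byte 4 (DF): sum1=189, sum2=93
Checksum = sum2·256 + sum1 = 93·256 + 189 = 23997 = 0x5DBD.

5DBD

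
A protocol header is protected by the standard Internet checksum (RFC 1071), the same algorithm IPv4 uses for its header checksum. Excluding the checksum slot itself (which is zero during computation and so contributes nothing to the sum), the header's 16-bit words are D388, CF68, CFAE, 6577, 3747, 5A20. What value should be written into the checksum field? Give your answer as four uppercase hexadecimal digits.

9680

One's-complement addition (fold any carry out of bit 15 back into bit 0):
  0xD388 + 0xCF68 = 0x1A2F0 → wrap carry → 0xA2F1
  0xA2F1 + 0xCFAE = 0x1729F → wrap carry → 0x72A0
  0x72A0 + 0x6577 = 0x0D817
  0xD817 + 0x3747 = 0x10F5E → wrap carry → 0x0F5F
  0x0F5F + 0x5A20 = 0x0697F
One's-complement sum = 0x697F.
Checksum = ~0x697F & 0xFFFF = 0x9680.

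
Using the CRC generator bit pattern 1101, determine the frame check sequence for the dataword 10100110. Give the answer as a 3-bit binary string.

Append 3 zeros: 10100110000. Divide by 1101 (XOR where the leading bit is 1):
  pos 0: 1010 XOR 1101 = 0111
  pos 1: 1110 XOR 1101 = 0011
  pos 3: 1111 XOR 1101 = 0010
  pos 5: 1000 XOR 1101 = 0101
  pos 6: 1010 XOR 1101 = 0111
  pos 7: 1110 XOR 1101 = 0011
Remainder (last 3 bits) = 011. This is the CRC / FCS.

011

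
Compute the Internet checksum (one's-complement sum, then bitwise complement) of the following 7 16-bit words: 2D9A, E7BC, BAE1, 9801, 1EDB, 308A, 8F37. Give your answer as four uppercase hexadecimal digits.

One's-complement addition (fold any carry out of bit 15 back into bit 0):
  0x2D9A + 0xE7BC = 0x11556 → wrap carry → 0x1557
  0x1557 + 0xBAE1 = 0x0D038
  0xD038 + 0x9801 = 0x16839 → wrap carry → 0x683A
  0x683A + 0x1EDB = 0x08715
  0x8715 + 0x308A = 0x0B79F
  0xB79F + 0x8F37 = 0x146D6 → wrap carry → 0x46D7
One's-complement sum = 0x46D7.
Checksum = ~0x46D7 & 0xFFFF = 0xB928.

B928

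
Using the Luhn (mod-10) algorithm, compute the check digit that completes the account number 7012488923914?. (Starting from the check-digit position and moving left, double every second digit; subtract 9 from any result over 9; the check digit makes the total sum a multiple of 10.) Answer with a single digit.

Partial digits right→left: 4 1 9 3 2 9 8 8 4 2 1 0 7
Double every second digit counting from the check-digit position (so the 1st, 3rd, 5th, ... of the partial from the right).
  doubled (with −9 where >9): 8 9 4 7 8 2 5 → sum 43
  kept as-is: 1 3 9 8 2 0 → sum 23
Total = 43 + 23 = 66.
Check digit = (10 − (66 mod 10)) mod 10 = 4.

4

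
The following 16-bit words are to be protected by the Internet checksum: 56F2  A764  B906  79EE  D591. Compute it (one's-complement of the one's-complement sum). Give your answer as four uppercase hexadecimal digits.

One's-complement addition (fold any carry out of bit 15 back into bit 0):
  0x56F2 + 0xA764 = 0x0FE56
  0xFE56 + 0xB906 = 0x1B75C → wrap carry → 0xB75D
  0xB75D + 0x79EE = 0x1314B → wrap carry → 0x314C
  0x314C + 0xD591 = 0x106DD → wrap carry → 0x06DE
One's-complement sum = 0x06DE.
Checksum = ~0x06DE & 0xFFFF = 0xF921.

F921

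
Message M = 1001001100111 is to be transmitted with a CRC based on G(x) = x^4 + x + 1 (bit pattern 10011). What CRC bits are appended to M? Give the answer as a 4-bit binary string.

Append 4 zeros: 10010011001110000. Divide by 10011 (XOR where the leading bit is 1):
  pos 0: 10010 XOR 10011 = 00001
  pos 4: 10110 XOR 10011 = 00101
  pos 6: 10101 XOR 10011 = 00110
  pos 8: 11011 XOR 10011 = 01000
  pos 9: 10000 XOR 10011 = 00011
  pos 12: 11000 XOR 10011 = 01011
Remainder (last 4 bits) = 1011. This is the CRC / FCS.

1011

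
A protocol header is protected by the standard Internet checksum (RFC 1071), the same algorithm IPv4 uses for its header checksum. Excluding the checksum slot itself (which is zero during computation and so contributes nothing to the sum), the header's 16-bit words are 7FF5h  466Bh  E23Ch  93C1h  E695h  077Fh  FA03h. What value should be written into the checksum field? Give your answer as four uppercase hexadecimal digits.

One's-complement addition (fold any carry out of bit 15 back into bit 0):
  0x7FF5 + 0x466B = 0x0C660
  0xC660 + 0xE23C = 0x1A89C → wrap carry → 0xA89D
  0xA89D + 0x93C1 = 0x13C5E → wrap carry → 0x3C5F
  0x3C5F + 0xE695 = 0x122F4 → wrap carry → 0x22F5
  0x22F5 + 0x077F = 0x02A74
  0x2A74 + 0xFA03 = 0x12477 → wrap carry → 0x2478
One's-complement sum = 0x2478.
Checksum = ~0x2478 & 0xFFFF = 0xDB87.

DB87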